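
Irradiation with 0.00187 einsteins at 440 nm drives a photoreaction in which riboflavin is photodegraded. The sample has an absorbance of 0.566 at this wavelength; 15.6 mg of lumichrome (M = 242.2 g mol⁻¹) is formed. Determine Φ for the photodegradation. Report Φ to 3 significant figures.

Product: 15.6 mg / 242.2 g mol⁻¹ = 6.441e-5 mol.
Fraction absorbed: 1 − 10^(−0.566) = 0.7284.
Photons absorbed: 0.7284 × 0.00187 = 0.001362 mol.
Φ = 6.441e-5 mol / 0.001362 mol photons = 0.0473.

Φ = 0.0473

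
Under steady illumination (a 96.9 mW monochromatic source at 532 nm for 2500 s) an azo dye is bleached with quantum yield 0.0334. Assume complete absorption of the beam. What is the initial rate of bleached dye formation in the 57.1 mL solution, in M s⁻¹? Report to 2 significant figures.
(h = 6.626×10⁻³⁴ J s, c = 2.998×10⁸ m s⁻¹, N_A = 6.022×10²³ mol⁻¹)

Photon energy at 532 nm: hc/λ = (6.626×10⁻³⁴)(2.998×10⁸)/(532×10⁻⁹) = 3.734×10⁻¹⁹ J.
Energy delivered: (96.9 mW)(2500 s) = 242.3 J.
Photons incident: 242.3 / 3.734×10⁻¹⁹ = 6.489×10²⁰, i.e. 6.489×10²⁰/6.022×10²³ = 0.001078 mol.
Product formed: 0.0334 × 0.001078 = 3.601×10⁻⁵ mol.
Rate: 3.601×10⁻⁵ mol / (2500 s × 0.0571 L) = 2.5×10⁻⁷ M s⁻¹.

2.5×10⁻⁷ M s⁻¹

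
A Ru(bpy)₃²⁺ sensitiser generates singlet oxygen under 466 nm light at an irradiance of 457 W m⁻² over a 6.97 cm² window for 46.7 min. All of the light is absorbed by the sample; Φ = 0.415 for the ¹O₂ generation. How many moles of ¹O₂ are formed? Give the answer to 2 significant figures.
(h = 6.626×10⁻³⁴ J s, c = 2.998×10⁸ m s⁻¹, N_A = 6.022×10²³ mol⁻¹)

Photon energy at 466 nm: hc/λ = (6.626×10⁻³⁴)(2.998×10⁸)/(466×10⁻⁹) = 4.263×10⁻¹⁹ J.
Energy delivered: (457 W m⁻²)(6.97×10⁻⁴ m²)(2802 s) = 892.5 J.
Photons incident: 892.5 / 4.263×10⁻¹⁹ = 2.094×10²¹, i.e. 2.094×10²¹/6.022×10²³ = 0.003477 mol.
Product: Φ × n_abs = 0.415 × 0.003477 = 0.001443 mol.

0.0014 mol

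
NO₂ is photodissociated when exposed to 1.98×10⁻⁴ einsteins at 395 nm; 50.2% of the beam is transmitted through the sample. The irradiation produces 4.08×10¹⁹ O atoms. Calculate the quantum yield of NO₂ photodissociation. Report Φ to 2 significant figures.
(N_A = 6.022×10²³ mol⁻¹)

Product: 4.08×10¹⁹ / 6.022×10²³ = 6.775×10⁻⁵ mol.
Fraction absorbed: 1 − 50.2/100 = 0.4980.
Photons absorbed: 0.4980 × 1.98×10⁻⁴ = 9.860×10⁻⁵ mol.
Φ = 6.775×10⁻⁵ mol / 9.860×10⁻⁵ mol photons = 0.69.

Φ = 0.69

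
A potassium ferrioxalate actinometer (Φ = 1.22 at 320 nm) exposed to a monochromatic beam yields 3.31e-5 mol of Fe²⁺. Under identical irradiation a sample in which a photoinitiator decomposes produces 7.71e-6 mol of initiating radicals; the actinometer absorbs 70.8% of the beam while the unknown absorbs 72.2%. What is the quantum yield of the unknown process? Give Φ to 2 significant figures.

Photons absorbed by the actinometer: 3.31e-5 / 1.22 = 2.713e-5 mol.
Incident flux: 2.713e-5 / 0.708 = 3.832e-5 einstein.
Absorbed by unknown: 0.722 × 3.832e-5 = 2.767e-5 mol.
Φ(unknown) = 7.71e-6 / 2.767e-5 = 0.28.

Φ = 0.28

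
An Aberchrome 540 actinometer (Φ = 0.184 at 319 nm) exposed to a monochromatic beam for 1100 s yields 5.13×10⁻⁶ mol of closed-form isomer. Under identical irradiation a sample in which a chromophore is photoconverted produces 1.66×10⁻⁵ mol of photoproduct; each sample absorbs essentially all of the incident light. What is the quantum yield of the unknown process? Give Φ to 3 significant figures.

Φ = 0.595

Photons absorbed by the actinometer: 5.13×10⁻⁶ / 0.184 = 2.788×10⁻⁵ mol.
Φ(unknown) = 1.66×10⁻⁵ / 2.788×10⁻⁵ = 0.595.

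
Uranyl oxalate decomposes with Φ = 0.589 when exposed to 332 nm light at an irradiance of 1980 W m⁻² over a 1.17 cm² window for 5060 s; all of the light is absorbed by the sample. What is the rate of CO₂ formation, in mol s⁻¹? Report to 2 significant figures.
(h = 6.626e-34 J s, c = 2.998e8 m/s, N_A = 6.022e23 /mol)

3.8e-7 mol s⁻¹

Photon energy at 332 nm: hc/λ = (6.626e-34)(2.998e8)/(332e-9) = 5.983e-19 J.
Energy delivered: (1980 W m⁻²)(1.17e-4 m²)(5060 s) = 1172 J.
Photons incident: 1172 / 5.983e-19 = 1.959e21, i.e. 1.959e21/6.022e23 = 0.003253 mol.
Product formed: 0.589 × 0.003253 = 0.001916 mol.
Rate: 0.001916 / 5060 s = 3.8e-7 mol s⁻¹.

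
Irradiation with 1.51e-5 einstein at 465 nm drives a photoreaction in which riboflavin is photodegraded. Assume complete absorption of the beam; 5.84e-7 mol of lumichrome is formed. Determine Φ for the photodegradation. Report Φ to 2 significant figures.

Φ = 5.84e-7 mol / 1.51e-5 mol photons = 0.039.

Φ = 0.039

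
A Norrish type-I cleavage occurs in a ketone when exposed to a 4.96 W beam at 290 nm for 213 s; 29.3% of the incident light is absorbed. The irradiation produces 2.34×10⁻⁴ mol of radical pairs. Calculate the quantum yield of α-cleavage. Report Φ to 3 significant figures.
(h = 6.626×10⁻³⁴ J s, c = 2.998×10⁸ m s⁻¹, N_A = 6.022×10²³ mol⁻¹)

Φ = 0.312

Photon energy at 290 nm: hc/λ = (6.626×10⁻³⁴)(2.998×10⁸)/(290×10⁻⁹) = 6.850×10⁻¹⁹ J.
Energy delivered: (4.96 W)(213 s) = 1056 J.
Photons incident: 1056 / 6.850×10⁻¹⁹ = 1.542×10²¹, i.e. 1.542×10²¹/6.022×10²³ = 0.002561 mol.
Photons absorbed: 0.293 × 0.002561 = 7.504×10⁻⁴ mol.
Φ = 2.34×10⁻⁴ mol / 7.504×10⁻⁴ mol photons = 0.312.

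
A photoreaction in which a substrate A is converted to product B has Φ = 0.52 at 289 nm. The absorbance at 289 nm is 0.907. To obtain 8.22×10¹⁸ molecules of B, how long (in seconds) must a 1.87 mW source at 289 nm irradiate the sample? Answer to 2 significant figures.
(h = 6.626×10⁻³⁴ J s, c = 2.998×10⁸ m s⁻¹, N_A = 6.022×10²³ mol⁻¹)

t ≈ 6600 s

Product: 8.22×10¹⁸ / 6.022×10²³ = 1.365×10⁻⁵ mol.
Photons that must be absorbed: 1.365×10⁻⁵ / 0.52 = 2.625×10⁻⁵ mol.
Fraction absorbed: 1 − 10^(−0.907) = 0.8761.
Incident photons needed: 2.625×10⁻⁵ / 0.8761 = 2.996×10⁻⁵ mol.
Photon energy: hc/λ = 6.874×10⁻¹⁹ J; per mole, 4.140×10⁵ J mol⁻¹.
Energy required: 2.996×10⁻⁵ × 4.140×10⁵ = 12.40 J.
Time: 12.40 J / 0.00187 W = 6600 s.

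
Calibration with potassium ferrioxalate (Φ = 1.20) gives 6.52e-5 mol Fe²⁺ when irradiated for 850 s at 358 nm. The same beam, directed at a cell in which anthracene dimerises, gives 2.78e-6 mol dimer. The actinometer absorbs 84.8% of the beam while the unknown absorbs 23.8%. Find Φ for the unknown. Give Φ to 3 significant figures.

Photons absorbed by the actinometer: 6.52e-5 / 1.20 = 5.433e-5 mol.
Incident flux: 5.433e-5 / 0.848 = 6.407e-5 einstein.
Absorbed by unknown: 0.238 × 6.407e-5 = 1.525e-5 mol.
Φ(unknown) = 2.78e-6 / 1.525e-5 = 0.182.

Φ = 0.182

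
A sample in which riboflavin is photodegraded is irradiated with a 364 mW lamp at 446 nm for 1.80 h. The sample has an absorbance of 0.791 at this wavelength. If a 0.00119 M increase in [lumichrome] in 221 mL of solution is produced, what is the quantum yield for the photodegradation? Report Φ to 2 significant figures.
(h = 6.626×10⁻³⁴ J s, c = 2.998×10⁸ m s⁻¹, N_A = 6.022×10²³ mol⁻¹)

Product: (0.00119 M)(0.221 L) = 2.630×10⁻⁴ mol.
Photon energy at 446 nm: hc/λ = (6.626×10⁻³⁴)(2.998×10⁸)/(446×10⁻⁹) = 4.454×10⁻¹⁹ J.
Energy delivered: (364 mW)(6480 s) = 2359 J.
Photons incident: 2359 / 4.454×10⁻¹⁹ = 5.296×10²¹, i.e. 5.296×10²¹/6.022×10²³ = 0.008794 mol.
Fraction absorbed: 1 − 10^(−0.791) = 0.8382.
Photons absorbed: 0.8382 × 0.008794 = 0.007371 mol.
Φ = 2.630×10⁻⁴ mol / 0.007371 mol photons = 0.036.

Φ = 0.036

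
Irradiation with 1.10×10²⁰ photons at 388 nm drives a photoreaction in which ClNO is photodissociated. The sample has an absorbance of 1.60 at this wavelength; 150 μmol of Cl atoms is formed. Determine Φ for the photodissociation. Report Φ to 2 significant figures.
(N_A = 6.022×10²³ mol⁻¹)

Product: 150 μmol = 1.50×10⁻⁴ mol.
Moles of photons: 1.10×10²⁰ / 6.022×10²³ = 1.827×10⁻⁴ mol.
Fraction absorbed: 1 − 10^(−1.60) = 0.9749.
Photons absorbed: 0.9749 × 1.827×10⁻⁴ = 1.781×10⁻⁴ mol.
Φ = 1.50×10⁻⁴ mol / 1.781×10⁻⁴ mol photons = 0.84.

Φ = 0.84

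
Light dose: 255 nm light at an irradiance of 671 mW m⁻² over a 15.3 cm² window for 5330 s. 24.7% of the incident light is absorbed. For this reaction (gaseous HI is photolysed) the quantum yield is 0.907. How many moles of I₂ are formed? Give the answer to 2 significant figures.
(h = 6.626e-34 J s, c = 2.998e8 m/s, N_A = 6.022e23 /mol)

Photon energy at 255 nm: hc/λ = (6.626e-34)(2.998e8)/(255e-9) = 7.790e-19 J.
Energy delivered: (671 mW m⁻²)(15.3e-4 m²)(5330 s) = 5.472 J.
Photons incident: 5.472 / 7.790e-19 = 7.024e18, i.e. 7.024e18/6.022e23 = 1.166e-5 mol.
Photons absorbed: 0.247 × 1.166e-5 = 2.880e-6 mol.
Product: Φ × n_abs = 0.907 × 2.880e-6 = 2.612e-6 mol.

2.6e-6 mol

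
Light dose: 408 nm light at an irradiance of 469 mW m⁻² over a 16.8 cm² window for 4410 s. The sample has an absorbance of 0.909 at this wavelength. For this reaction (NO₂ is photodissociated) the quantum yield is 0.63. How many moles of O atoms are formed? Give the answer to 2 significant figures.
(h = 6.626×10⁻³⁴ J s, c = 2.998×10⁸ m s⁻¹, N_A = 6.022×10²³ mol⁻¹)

6.5×10⁻⁶ mol

Photon energy at 408 nm: hc/λ = (6.626×10⁻³⁴)(2.998×10⁸)/(408×10⁻⁹) = 4.869×10⁻¹⁹ J.
Energy delivered: (469 mW m⁻²)(16.8×10⁻⁴ m²)(4410 s) = 3.475 J.
Photons incident: 3.475 / 4.869×10⁻¹⁹ = 7.137×10¹⁸, i.e. 7.137×10¹⁸/6.022×10²³ = 1.185×10⁻⁵ mol.
Fraction absorbed: 1 − 10^(−0.909) = 0.8767.
Photons absorbed: 0.8767 × 1.185×10⁻⁵ = 1.039×10⁻⁵ mol.
Product: Φ × n_abs = 0.63 × 1.039×10⁻⁵ = 6.546×10⁻⁶ mol.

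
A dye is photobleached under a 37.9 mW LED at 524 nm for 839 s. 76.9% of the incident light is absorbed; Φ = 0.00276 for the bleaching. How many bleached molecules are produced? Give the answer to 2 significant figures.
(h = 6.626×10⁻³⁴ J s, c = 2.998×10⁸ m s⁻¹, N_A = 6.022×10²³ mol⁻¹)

1.8×10¹⁷ bleached molecules

Photon energy at 524 nm: hc/λ = (6.626×10⁻³⁴)(2.998×10⁸)/(524×10⁻⁹) = 3.791×10⁻¹⁹ J.
Energy delivered: (37.9 mW)(839 s) = 31.80 J.
Photons incident: 31.80 / 3.791×10⁻¹⁹ = 8.388×10¹⁹, i.e. 8.388×10¹⁹/6.022×10²³ = 1.393×10⁻⁴ mol.
Photons absorbed: 0.769 × 1.393×10⁻⁴ = 1.071×10⁻⁴ mol.
Product: Φ × n_abs = 0.00276 × 1.071×10⁻⁴ = 2.956×10⁻⁷ mol.
As a count: 2.956×10⁻⁷ × 6.022×10²³ = 1.8×10¹⁷.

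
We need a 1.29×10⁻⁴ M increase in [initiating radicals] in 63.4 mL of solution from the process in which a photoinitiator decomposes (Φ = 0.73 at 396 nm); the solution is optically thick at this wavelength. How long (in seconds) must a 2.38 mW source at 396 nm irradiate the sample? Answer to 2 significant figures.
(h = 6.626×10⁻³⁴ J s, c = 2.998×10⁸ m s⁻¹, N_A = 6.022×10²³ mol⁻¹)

t ≈ 1400 s

Product: (1.29×10⁻⁴ M)(0.0634 L) = 8.179×10⁻⁶ mol.
Photons that must be absorbed: 8.179×10⁻⁶ / 0.73 = 1.120×10⁻⁵ mol.
Photon energy: hc/λ = 5.016×10⁻¹⁹ J; per mole, 3.021×10⁵ J mol⁻¹.
Energy required: 1.120×10⁻⁵ × 3.021×10⁵ = 3.384 J.
Time: 3.384 J / 0.00238 W = 1400 s.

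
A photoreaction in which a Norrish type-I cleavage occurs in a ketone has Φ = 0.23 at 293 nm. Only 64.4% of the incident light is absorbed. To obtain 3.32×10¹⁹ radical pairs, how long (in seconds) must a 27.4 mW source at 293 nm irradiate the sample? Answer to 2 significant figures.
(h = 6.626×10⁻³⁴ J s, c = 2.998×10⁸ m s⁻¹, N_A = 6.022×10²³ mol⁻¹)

Product: 3.32×10¹⁹ / 6.022×10²³ = 5.513×10⁻⁵ mol.
Photons that must be absorbed: 5.513×10⁻⁵ / 0.23 = 2.397×10⁻⁴ mol.
Incident photons needed: 2.397×10⁻⁴ / 0.644 = 3.722×10⁻⁴ mol.
Photon energy: hc/λ = 6.780×10⁻¹⁹ J; per mole, 4.083×10⁵ J mol⁻¹.
Energy required: 3.722×10⁻⁴ × 4.083×10⁵ = 152.0 J.
Time: 152.0 J / 0.0274 W = 5500 s.

t ≈ 5500 s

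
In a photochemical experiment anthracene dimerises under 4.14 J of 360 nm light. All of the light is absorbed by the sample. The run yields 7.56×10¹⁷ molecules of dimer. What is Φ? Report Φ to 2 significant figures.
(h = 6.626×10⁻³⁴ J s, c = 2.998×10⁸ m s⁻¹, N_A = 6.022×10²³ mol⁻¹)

Product: 7.56×10¹⁷ / 6.022×10²³ = 1.255×10⁻⁶ mol.
Photon energy at 360 nm: hc/λ = (6.626×10⁻³⁴)(2.998×10⁸)/(360×10⁻⁹) = 5.518×10⁻¹⁹ J.
Photons incident: 4.14 / 5.518×10⁻¹⁹ = 7.503×10¹⁸, i.e. 7.503×10¹⁸/6.022×10²³ = 1.246×10⁻⁵ mol.
Φ = 1.255×10⁻⁶ mol / 1.246×10⁻⁵ mol photons = 0.10.

Φ = 0.10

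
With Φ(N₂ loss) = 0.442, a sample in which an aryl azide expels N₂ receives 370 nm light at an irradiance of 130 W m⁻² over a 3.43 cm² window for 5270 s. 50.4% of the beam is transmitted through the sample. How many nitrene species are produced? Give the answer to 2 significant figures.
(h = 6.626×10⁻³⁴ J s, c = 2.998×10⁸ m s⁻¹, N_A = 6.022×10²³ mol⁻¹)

Photon energy at 370 nm: hc/λ = (6.626×10⁻³⁴)(2.998×10⁸)/(370×10⁻⁹) = 5.369×10⁻¹⁹ J.
Energy delivered: (130 W m⁻²)(3.43×10⁻⁴ m²)(5270 s) = 235.0 J.
Photons incident: 235.0 / 5.369×10⁻¹⁹ = 4.377×10²⁰, i.e. 4.377×10²⁰/6.022×10²³ = 7.268×10⁻⁴ mol.
Fraction absorbed: 1 − 50.4/100 = 0.4960.
Photons absorbed: 0.4960 × 7.268×10⁻⁴ = 3.605×10⁻⁴ mol.
Product: Φ × n_abs = 0.442 × 3.605×10⁻⁴ = 1.593×10⁻⁴ mol.
As a count: 1.593×10⁻⁴ × 6.022×10²³ = 9.6×10¹⁹.

9.6×10¹⁹ species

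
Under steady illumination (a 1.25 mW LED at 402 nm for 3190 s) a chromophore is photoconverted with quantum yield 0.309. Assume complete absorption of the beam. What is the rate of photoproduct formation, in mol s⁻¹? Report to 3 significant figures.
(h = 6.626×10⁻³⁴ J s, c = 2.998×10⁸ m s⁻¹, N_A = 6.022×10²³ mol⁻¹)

1.30×10⁻⁹ mol s⁻¹

Photon energy at 402 nm: hc/λ = (6.626×10⁻³⁴)(2.998×10⁸)/(402×10⁻⁹) = 4.941×10⁻¹⁹ J.
Energy delivered: (1.25 mW)(3190 s) = 3.988 J.
Photons incident: 3.988 / 4.941×10⁻¹⁹ = 8.071×10¹⁸, i.e. 8.071×10¹⁸/6.022×10²³ = 1.340×10⁻⁵ mol.
Product formed: 0.309 × 1.340×10⁻⁵ = 4.141×10⁻⁶ mol.
Rate: 4.141×10⁻⁶ / 3190 s = 1.30×10⁻⁹ mol s⁻¹.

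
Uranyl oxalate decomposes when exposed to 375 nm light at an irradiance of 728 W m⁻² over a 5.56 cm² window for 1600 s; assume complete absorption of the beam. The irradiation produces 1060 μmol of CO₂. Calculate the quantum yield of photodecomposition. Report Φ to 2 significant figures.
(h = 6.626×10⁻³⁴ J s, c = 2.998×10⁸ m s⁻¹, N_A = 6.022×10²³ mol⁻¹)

Φ = 0.52

Product: 1060 μmol = 0.00106 mol.
Photon energy at 375 nm: hc/λ = (6.626×10⁻³⁴)(2.998×10⁸)/(375×10⁻⁹) = 5.297×10⁻¹⁹ J.
Energy delivered: (728 W m⁻²)(5.56×10⁻⁴ m²)(1600 s) = 647.6 J.
Photons incident: 647.6 / 5.297×10⁻¹⁹ = 1.223×10²¹, i.e. 1.223×10²¹/6.022×10²³ = 0.002031 mol.
Φ = 0.00106 mol / 0.002031 mol photons = 0.52.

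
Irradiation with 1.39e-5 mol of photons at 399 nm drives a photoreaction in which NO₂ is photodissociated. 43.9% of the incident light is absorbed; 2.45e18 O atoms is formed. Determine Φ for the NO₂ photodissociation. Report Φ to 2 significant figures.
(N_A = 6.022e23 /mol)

Φ = 0.67

Product: 2.45e18 / 6.022e23 = 4.068e-6 mol.
Photons absorbed: 0.439 × 1.39e-5 = 6.102e-6 mol.
Φ = 4.068e-6 mol / 6.102e-6 mol photons = 0.67.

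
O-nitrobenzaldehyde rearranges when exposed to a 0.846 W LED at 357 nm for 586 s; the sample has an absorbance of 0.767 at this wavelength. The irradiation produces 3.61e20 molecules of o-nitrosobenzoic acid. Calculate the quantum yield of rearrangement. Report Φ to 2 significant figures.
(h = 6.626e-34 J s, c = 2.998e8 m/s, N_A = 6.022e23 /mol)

Product: 3.61e20 / 6.022e23 = 5.995e-4 mol.
Photon energy at 357 nm: hc/λ = (6.626e-34)(2.998e8)/(357e-9) = 5.564e-19 J.
Energy delivered: (0.846 W)(586 s) = 495.8 J.
Photons incident: 495.8 / 5.564e-19 = 8.911e20, i.e. 8.911e20/6.022e23 = 0.001480 mol.
Fraction absorbed: 1 − 10^(−0.767) = 0.8290.
Photons absorbed: 0.8290 × 0.001480 = 0.001227 mol.
Φ = 5.995e-4 mol / 0.001227 mol photons = 0.49.

Φ = 0.49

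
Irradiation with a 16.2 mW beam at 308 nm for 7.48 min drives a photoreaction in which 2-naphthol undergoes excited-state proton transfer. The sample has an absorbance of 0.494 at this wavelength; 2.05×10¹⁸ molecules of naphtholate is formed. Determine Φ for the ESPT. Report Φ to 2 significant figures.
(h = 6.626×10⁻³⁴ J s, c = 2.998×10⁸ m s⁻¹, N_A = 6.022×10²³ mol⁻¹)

Φ = 0.27

Product: 2.05×10¹⁸ / 6.022×10²³ = 3.404×10⁻⁶ mol.
Photon energy at 308 nm: hc/λ = (6.626×10⁻³⁴)(2.998×10⁸)/(308×10⁻⁹) = 6.450×10⁻¹⁹ J.
Energy delivered: (16.2 mW)(448.8 s) = 7.271 J.
Photons incident: 7.271 / 6.450×10⁻¹⁹ = 1.127×10¹⁹, i.e. 1.127×10¹⁹/6.022×10²³ = 1.871×10⁻⁵ mol.
Fraction absorbed: 1 − 10^(−0.494) = 0.6794.
Photons absorbed: 0.6794 × 1.871×10⁻⁵ = 1.271×10⁻⁵ mol.
Φ = 3.404×10⁻⁶ mol / 1.271×10⁻⁵ mol photons = 0.27.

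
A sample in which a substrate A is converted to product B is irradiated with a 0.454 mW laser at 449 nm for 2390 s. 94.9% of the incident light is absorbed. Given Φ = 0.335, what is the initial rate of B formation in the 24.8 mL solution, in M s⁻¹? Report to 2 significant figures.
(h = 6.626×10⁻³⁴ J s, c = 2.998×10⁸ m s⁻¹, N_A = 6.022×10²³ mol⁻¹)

2.2×10⁻⁸ M s⁻¹

Photon energy at 449 nm: hc/λ = (6.626×10⁻³⁴)(2.998×10⁸)/(449×10⁻⁹) = 4.424×10⁻¹⁹ J.
Energy delivered: (0.454 mW)(2390 s) = 1.085 J.
Photons incident: 1.085 / 4.424×10⁻¹⁹ = 2.453×10¹⁸, i.e. 2.453×10¹⁸/6.022×10²³ = 4.073×10⁻⁶ mol.
Photons absorbed: 0.949 × 4.073×10⁻⁶ = 3.865×10⁻⁶ mol.
Product formed: 0.335 × 3.865×10⁻⁶ = 1.295×10⁻⁶ mol.
Rate: 1.295×10⁻⁶ mol / (2390 s × 0.0248 L) = 2.2×10⁻⁸ M s⁻¹.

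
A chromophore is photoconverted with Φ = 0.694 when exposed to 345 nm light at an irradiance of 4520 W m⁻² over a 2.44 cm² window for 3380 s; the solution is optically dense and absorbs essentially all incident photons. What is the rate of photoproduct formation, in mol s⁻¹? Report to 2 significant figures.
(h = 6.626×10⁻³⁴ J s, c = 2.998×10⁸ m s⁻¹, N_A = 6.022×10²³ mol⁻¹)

Photon energy at 345 nm: hc/λ = (6.626×10⁻³⁴)(2.998×10⁸)/(345×10⁻⁹) = 5.758×10⁻¹⁹ J.
Energy delivered: (4520 W m⁻²)(2.44×10⁻⁴ m²)(3380 s) = 3728 J.
Photons incident: 3728 / 5.758×10⁻¹⁹ = 6.474×10²¹, i.e. 6.474×10²¹/6.022×10²³ = 0.01075 mol.
Product formed: 0.694 × 0.01075 = 0.007460 mol.
Rate: 0.007460 / 3380 s = 2.2×10⁻⁶ mol s⁻¹.

2.2×10⁻⁶ mol s⁻¹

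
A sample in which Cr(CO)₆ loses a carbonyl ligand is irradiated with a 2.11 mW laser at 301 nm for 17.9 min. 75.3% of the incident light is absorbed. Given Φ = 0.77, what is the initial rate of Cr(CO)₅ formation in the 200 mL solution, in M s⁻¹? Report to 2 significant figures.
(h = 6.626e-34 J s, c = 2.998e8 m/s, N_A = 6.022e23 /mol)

Photon energy at 301 nm: hc/λ = (6.626e-34)(2.998e8)/(301e-9) = 6.600e-19 J.
Energy delivered: (2.11 mW)(1074 s) = 2.266 J.
Photons incident: 2.266 / 6.600e-19 = 3.433e18, i.e. 3.433e18/6.022e23 = 5.701e-6 mol.
Photons absorbed: 0.753 × 5.701e-6 = 4.293e-6 mol.
Product formed: 0.77 × 4.293e-6 = 3.306e-6 mol.
Rate: 3.306e-6 mol / (1074 s × 0.2 L) = 1.5e-8 M s⁻¹.

1.5e-8 M s⁻¹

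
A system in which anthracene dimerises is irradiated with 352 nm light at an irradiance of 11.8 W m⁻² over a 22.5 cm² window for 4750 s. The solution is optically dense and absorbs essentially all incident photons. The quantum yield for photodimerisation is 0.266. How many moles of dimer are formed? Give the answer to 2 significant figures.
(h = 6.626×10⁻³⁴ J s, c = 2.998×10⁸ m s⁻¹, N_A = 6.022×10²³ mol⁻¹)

Photon energy at 352 nm: hc/λ = (6.626×10⁻³⁴)(2.998×10⁸)/(352×10⁻⁹) = 5.643×10⁻¹⁹ J.
Energy delivered: (11.8 W m⁻²)(22.5×10⁻⁴ m²)(4750 s) = 126.1 J.
Photons incident: 126.1 / 5.643×10⁻¹⁹ = 2.235×10²⁰, i.e. 2.235×10²⁰/6.022×10²³ = 3.711×10⁻⁴ mol.
Product: Φ × n_abs = 0.266 × 3.711×10⁻⁴ = 9.871×10⁻⁵ mol.

9.9×10⁻⁵ mol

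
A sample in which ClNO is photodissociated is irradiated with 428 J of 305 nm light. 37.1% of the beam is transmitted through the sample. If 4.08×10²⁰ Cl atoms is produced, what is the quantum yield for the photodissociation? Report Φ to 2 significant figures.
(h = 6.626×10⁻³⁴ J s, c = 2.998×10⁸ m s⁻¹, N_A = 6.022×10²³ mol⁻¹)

Product: 4.08×10²⁰ / 6.022×10²³ = 6.775×10⁻⁴ mol.
Photon energy at 305 nm: hc/λ = (6.626×10⁻³⁴)(2.998×10⁸)/(305×10⁻⁹) = 6.513×10⁻¹⁹ J.
Photons incident: 428 / 6.513×10⁻¹⁹ = 6.571×10²⁰, i.e. 6.571×10²⁰/6.022×10²³ = 0.001091 mol.
Fraction absorbed: 1 − 37.1/100 = 0.6290.
Photons absorbed: 0.6290 × 0.001091 = 6.862×10⁻⁴ mol.
Φ = 6.775×10⁻⁴ mol / 6.862×10⁻⁴ mol photons = 0.99.

Φ = 0.99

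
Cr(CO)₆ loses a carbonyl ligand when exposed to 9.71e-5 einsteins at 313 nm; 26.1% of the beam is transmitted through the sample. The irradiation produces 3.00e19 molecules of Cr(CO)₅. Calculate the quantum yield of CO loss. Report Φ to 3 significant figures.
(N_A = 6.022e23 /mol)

Φ = 0.694

Product: 3.00e19 / 6.022e23 = 4.982e-5 mol.
Fraction absorbed: 1 − 26.1/100 = 0.7390.
Photons absorbed: 0.7390 × 9.71e-5 = 7.176e-5 mol.
Φ = 4.982e-5 mol / 7.176e-5 mol photons = 0.694.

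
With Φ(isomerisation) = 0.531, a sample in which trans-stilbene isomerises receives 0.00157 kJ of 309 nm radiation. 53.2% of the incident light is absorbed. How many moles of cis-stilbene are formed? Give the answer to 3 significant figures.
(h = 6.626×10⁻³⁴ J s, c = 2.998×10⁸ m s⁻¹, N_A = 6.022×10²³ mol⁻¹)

1.15×10⁻⁶ mol

Photon energy at 309 nm: hc/λ = (6.626×10⁻³⁴)(2.998×10⁸)/(309×10⁻⁹) = 6.429×10⁻¹⁹ J.
Incident energy: 0.00157 kJ = 1.57 J.
Photons incident: 1.57 / 6.429×10⁻¹⁹ = 2.442×10¹⁸, i.e. 2.442×10¹⁸/6.022×10²³ = 4.055×10⁻⁶ mol.
Photons absorbed: 0.532 × 4.055×10⁻⁶ = 2.157×10⁻⁶ mol.
Product: Φ × n_abs = 0.531 × 2.157×10⁻⁶ = 1.145×10⁻⁶ mol.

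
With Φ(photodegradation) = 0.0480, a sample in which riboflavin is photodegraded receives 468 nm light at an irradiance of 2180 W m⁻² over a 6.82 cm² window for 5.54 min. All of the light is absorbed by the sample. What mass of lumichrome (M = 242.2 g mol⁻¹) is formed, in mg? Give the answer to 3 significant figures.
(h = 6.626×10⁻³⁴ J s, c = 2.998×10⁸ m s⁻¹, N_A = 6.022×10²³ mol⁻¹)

Photon energy at 468 nm: hc/λ = (6.626×10⁻³⁴)(2.998×10⁸)/(468×10⁻⁹) = 4.245×10⁻¹⁹ J.
Energy delivered: (2180 W m⁻²)(6.82×10⁻⁴ m²)(332.4 s) = 494.2 J.
Photons incident: 494.2 / 4.245×10⁻¹⁹ = 1.164×10²¹, i.e. 1.164×10²¹/6.022×10²³ = 0.001933 mol.
Product: Φ × n_abs = 0.0480 × 0.001933 = 9.278×10⁻⁵ mol.
Mass: 9.278×10⁻⁵ × 242.2 = 0.02247 g = 22.5 mg.

22.5 mg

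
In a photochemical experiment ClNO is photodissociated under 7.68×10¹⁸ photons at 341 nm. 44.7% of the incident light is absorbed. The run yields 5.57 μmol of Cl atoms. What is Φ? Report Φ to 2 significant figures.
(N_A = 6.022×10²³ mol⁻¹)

Φ = 0.98

Product: 5.57 μmol = 5.57×10⁻⁶ mol.
Moles of photons: 7.68×10¹⁸ / 6.022×10²³ = 1.275×10⁻⁵ mol.
Photons absorbed: 0.447 × 1.275×10⁻⁵ = 5.699×10⁻⁶ mol.
Φ = 5.57×10⁻⁶ mol / 5.699×10⁻⁶ mol photons = 0.98.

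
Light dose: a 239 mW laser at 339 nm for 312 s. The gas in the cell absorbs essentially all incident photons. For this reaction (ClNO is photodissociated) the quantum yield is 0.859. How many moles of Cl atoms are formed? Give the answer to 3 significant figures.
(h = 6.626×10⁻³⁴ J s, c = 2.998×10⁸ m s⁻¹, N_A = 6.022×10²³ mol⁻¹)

Photon energy at 339 nm: hc/λ = (6.626×10⁻³⁴)(2.998×10⁸)/(339×10⁻⁹) = 5.860×10⁻¹⁹ J.
Energy delivered: (239 mW)(312 s) = 74.57 J.
Photons incident: 74.57 / 5.860×10⁻¹⁹ = 1.273×10²⁰, i.e. 1.273×10²⁰/6.022×10²³ = 2.114×10⁻⁴ mol.
Product: Φ × n_abs = 0.859 × 2.114×10⁻⁴ = 1.816×10⁻⁴ mol.

1.82×10⁻⁴ mol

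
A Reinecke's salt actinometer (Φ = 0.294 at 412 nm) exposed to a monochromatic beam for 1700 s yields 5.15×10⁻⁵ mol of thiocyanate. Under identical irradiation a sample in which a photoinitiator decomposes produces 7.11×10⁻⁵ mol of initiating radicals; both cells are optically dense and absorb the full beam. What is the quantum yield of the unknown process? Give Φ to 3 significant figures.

Φ = 0.406

Photons absorbed by the actinometer: 5.15×10⁻⁵ / 0.294 = 1.752×10⁻⁴ mol.
Φ(unknown) = 7.11×10⁻⁵ / 1.752×10⁻⁴ = 0.406.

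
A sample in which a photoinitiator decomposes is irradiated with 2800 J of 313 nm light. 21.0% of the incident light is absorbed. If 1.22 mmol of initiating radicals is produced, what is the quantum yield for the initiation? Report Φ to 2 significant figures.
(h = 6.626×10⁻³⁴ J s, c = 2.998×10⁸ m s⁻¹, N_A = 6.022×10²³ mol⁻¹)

Product: 1.22 mmol = 0.00122 mol.
Photon energy at 313 nm: hc/λ = (6.626×10⁻³⁴)(2.998×10⁸)/(313×10⁻⁹) = 6.347×10⁻¹⁹ J.
Photons incident: 2800 / 6.347×10⁻¹⁹ = 4.412×10²¹, i.e. 4.412×10²¹/6.022×10²³ = 0.007326 mol.
Photons absorbed: 0.210 × 0.007326 = 0.001538 mol.
Φ = 0.00122 mol / 0.001538 mol photons = 0.79.

Φ = 0.79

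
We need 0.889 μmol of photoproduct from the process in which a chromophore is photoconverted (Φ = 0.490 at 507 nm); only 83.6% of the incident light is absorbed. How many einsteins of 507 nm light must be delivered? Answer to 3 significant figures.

2.17×10⁻⁶ einstein

Product: 0.889 μmol = 8.89×10⁻⁷ mol.
Photons that must be absorbed: 8.89×10⁻⁷ / 0.490 = 1.814×10⁻⁶ mol.
Incident photons needed: 1.814×10⁻⁶ / 0.836 = 2.170×10⁻⁶ mol.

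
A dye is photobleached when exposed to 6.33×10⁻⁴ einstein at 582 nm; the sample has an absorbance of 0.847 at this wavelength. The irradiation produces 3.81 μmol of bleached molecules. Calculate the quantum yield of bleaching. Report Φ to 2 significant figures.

Φ = 0.0070

Product: 3.81 μmol = 3.81×10⁻⁶ mol.
Fraction absorbed: 1 − 10^(−0.847) = 0.8578.
Photons absorbed: 0.8578 × 6.33×10⁻⁴ = 5.430×10⁻⁴ mol.
Φ = 3.81×10⁻⁶ mol / 5.430×10⁻⁴ mol photons = 0.0070.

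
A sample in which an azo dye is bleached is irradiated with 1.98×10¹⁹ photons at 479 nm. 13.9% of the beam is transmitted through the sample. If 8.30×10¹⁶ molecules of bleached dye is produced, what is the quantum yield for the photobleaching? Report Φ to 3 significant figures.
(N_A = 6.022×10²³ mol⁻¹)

Product: 8.30×10¹⁶ / 6.022×10²³ = 1.378×10⁻⁷ mol.
Moles of photons: 1.98×10¹⁹ / 6.022×10²³ = 3.288×10⁻⁵ mol.
Fraction absorbed: 1 − 13.9/100 = 0.8610.
Photons absorbed: 0.8610 × 3.288×10⁻⁵ = 2.831×10⁻⁵ mol.
Φ = 1.378×10⁻⁷ mol / 2.831×10⁻⁵ mol photons = 0.00487.

Φ = 0.00487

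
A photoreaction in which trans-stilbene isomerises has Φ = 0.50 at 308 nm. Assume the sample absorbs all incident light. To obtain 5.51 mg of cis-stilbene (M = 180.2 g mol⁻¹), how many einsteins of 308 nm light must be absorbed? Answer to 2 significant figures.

Product: 5.51 mg / 180.2 g mol⁻¹ = 3.058e-5 mol.
Photons that must be absorbed: 3.058e-5 / 0.50 = 6.116e-5 mol.

6.1e-5 einstein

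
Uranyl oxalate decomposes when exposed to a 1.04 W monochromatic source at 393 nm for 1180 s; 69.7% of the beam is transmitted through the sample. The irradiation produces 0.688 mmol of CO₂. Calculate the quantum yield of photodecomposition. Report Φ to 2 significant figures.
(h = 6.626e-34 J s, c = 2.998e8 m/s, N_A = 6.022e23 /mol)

Φ = 0.56

Product: 0.688 mmol = 6.88e-4 mol.
Photon energy at 393 nm: hc/λ = (6.626e-34)(2.998e8)/(393e-9) = 5.055e-19 J.
Energy delivered: (1.04 W)(1180 s) = 1227 J.
Photons incident: 1227 / 5.055e-19 = 2.427e21, i.e. 2.427e21/6.022e23 = 0.004030 mol.
Fraction absorbed: 1 − 69.7/100 = 0.3030.
Photons absorbed: 0.3030 × 0.004030 = 0.001221 mol.
Φ = 6.88e-4 mol / 0.001221 mol photons = 0.56.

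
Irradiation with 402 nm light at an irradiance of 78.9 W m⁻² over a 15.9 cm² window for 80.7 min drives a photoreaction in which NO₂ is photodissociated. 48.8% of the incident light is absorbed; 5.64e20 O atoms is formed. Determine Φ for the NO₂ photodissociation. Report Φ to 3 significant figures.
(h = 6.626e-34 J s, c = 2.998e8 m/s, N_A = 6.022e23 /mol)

Product: 5.64e20 / 6.022e23 = 9.366e-4 mol.
Photon energy at 402 nm: hc/λ = (6.626e-34)(2.998e8)/(402e-9) = 4.941e-19 J.
Energy delivered: (78.9 W m⁻²)(15.9e-4 m²)(4842 s) = 607.4 J.
Photons incident: 607.4 / 4.941e-19 = 1.229e21, i.e. 1.229e21/6.022e23 = 0.002041 mol.
Photons absorbed: 0.488 × 0.002041 = 9.960e-4 mol.
Φ = 9.366e-4 mol / 9.960e-4 mol photons = 0.940.

Φ = 0.940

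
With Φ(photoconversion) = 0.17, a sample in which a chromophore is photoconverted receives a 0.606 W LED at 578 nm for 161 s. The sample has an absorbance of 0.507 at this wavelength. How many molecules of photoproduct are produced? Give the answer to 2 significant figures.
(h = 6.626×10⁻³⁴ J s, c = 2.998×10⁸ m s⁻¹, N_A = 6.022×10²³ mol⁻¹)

3.3×10¹⁹ molecules

Photon energy at 578 nm: hc/λ = (6.626×10⁻³⁴)(2.998×10⁸)/(578×10⁻⁹) = 3.437×10⁻¹⁹ J.
Energy delivered: (0.606 W)(161 s) = 97.57 J.
Photons incident: 97.57 / 3.437×10⁻¹⁹ = 2.839×10²⁰, i.e. 2.839×10²⁰/6.022×10²³ = 4.714×10⁻⁴ mol.
Fraction absorbed: 1 − 10^(−0.507) = 0.6888.
Photons absorbed: 0.6888 × 4.714×10⁻⁴ = 3.247×10⁻⁴ mol.
Product: Φ × n_abs = 0.17 × 3.247×10⁻⁴ = 5.520×10⁻⁵ mol.
As a count: 5.520×10⁻⁵ × 6.022×10²³ = 3.3×10¹⁹.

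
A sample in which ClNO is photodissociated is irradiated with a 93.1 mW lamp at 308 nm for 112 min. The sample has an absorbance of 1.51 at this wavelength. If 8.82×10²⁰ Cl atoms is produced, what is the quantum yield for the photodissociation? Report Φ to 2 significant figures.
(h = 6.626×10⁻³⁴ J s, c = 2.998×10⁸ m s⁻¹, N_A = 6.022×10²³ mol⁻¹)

Product: 8.82×10²⁰ / 6.022×10²³ = 0.001465 mol.
Photon energy at 308 nm: hc/λ = (6.626×10⁻³⁴)(2.998×10⁸)/(308×10⁻⁹) = 6.450×10⁻¹⁹ J.
Energy delivered: (93.1 mW)(6720 s) = 625.6 J.
Photons incident: 625.6 / 6.450×10⁻¹⁹ = 9.699×10²⁰, i.e. 9.699×10²⁰/6.022×10²³ = 0.001611 mol.
Fraction absorbed: 1 − 10^(−1.51) = 0.9691.
Photons absorbed: 0.9691 × 0.001611 = 0.001561 mol.
Φ = 0.001465 mol / 0.001561 mol photons = 0.94.

Φ = 0.94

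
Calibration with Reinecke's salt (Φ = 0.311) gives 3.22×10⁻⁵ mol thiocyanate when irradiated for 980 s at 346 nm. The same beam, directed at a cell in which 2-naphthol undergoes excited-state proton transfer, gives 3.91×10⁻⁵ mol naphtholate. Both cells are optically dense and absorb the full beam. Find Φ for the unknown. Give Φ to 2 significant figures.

Photons absorbed by the actinometer: 3.22×10⁻⁵ / 0.311 = 1.035×10⁻⁴ mol.
Φ(unknown) = 3.91×10⁻⁵ / 1.035×10⁻⁴ = 0.38.

Φ = 0.38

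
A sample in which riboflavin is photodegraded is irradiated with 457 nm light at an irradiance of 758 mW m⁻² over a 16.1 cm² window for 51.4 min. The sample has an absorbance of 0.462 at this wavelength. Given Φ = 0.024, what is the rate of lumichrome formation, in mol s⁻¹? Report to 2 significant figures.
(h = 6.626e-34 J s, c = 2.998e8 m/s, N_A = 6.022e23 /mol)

Photon energy at 457 nm: hc/λ = (6.626e-34)(2.998e8)/(457e-9) = 4.347e-19 J.
Energy delivered: (758 mW m⁻²)(16.1e-4 m²)(3084 s) = 3.764 J.
Photons incident: 3.764 / 4.347e-19 = 8.659e18, i.e. 8.659e18/6.022e23 = 1.438e-5 mol.
Fraction absorbed: 1 − 10^(−0.462) = 0.6549.
Photons absorbed: 0.6549 × 1.438e-5 = 9.417e-6 mol.
Product formed: 0.024 × 9.417e-6 = 2.260e-7 mol.
Rate: 2.260e-7 / 3084 s = 7.3e-11 mol s⁻¹.

7.3e-11 mol s⁻¹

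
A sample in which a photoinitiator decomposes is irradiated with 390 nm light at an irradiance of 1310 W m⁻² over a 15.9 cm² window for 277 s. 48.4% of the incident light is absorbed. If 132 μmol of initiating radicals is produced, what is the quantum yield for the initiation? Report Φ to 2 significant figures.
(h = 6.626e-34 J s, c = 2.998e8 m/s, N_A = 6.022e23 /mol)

Φ = 0.14

Product: 132 μmol = 1.32e-4 mol.
Photon energy at 390 nm: hc/λ = (6.626e-34)(2.998e8)/(390e-9) = 5.094e-19 J.
Energy delivered: (1310 W m⁻²)(15.9e-4 m²)(277 s) = 577.0 J.
Photons incident: 577.0 / 5.094e-19 = 1.133e21, i.e. 1.133e21/6.022e23 = 0.001881 mol.
Photons absorbed: 0.484 × 0.001881 = 9.104e-4 mol.
Φ = 1.32e-4 mol / 9.104e-4 mol photons = 0.14.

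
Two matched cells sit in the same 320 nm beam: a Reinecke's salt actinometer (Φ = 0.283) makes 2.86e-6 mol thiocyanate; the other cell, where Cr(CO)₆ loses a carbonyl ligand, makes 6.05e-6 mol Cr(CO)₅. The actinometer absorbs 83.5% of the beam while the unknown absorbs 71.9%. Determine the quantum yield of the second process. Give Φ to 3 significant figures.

Photons absorbed by the actinometer: 2.86e-6 / 0.283 = 1.011e-5 mol.
Incident flux: 1.011e-5 / 0.835 = 1.211e-5 einstein.
Absorbed by unknown: 0.719 × 1.211e-5 = 8.707e-6 mol.
Φ(unknown) = 6.05e-6 / 8.707e-6 = 0.695.

Φ = 0.695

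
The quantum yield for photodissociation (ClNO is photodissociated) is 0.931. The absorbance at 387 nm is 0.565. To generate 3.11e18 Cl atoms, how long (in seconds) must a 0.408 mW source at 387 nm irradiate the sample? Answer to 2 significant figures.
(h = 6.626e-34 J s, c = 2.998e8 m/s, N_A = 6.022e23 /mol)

Product: 3.11e18 / 6.022e23 = 5.164e-6 mol.
Photons that must be absorbed: 5.164e-6 / 0.931 = 5.547e-6 mol.
Fraction absorbed: 1 − 10^(−0.565) = 0.7277.
Incident photons needed: 5.547e-6 / 0.7277 = 7.623e-6 mol.
Photon energy: hc/λ = 5.133e-19 J; per mole, 3.091e5 J mol⁻¹.
Energy required: 7.623e-6 × 3.091e5 = 2.356 J.
Time: 2.356 J / 0.000408 W = 5800 s.

t ≈ 5800 s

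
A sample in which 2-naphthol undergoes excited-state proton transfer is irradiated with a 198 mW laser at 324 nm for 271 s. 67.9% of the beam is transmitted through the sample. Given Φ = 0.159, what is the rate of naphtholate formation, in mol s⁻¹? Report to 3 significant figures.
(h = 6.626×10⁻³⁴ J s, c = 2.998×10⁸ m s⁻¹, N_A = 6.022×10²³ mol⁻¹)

2.74×10⁻⁸ mol s⁻¹

Photon energy at 324 nm: hc/λ = (6.626×10⁻³⁴)(2.998×10⁸)/(324×10⁻⁹) = 6.131×10⁻¹⁹ J.
Energy delivered: (198 mW)(271 s) = 53.66 J.
Photons incident: 53.66 / 6.131×10⁻¹⁹ = 8.752×10¹⁹, i.e. 8.752×10¹⁹/6.022×10²³ = 1.453×10⁻⁴ mol.
Fraction absorbed: 1 − 67.9/100 = 0.3210.
Photons absorbed: 0.3210 × 1.453×10⁻⁴ = 4.664×10⁻⁵ mol.
Product formed: 0.159 × 4.664×10⁻⁵ = 7.416×10⁻⁶ mol.
Rate: 7.416×10⁻⁶ / 271 s = 2.74×10⁻⁸ mol s⁻¹.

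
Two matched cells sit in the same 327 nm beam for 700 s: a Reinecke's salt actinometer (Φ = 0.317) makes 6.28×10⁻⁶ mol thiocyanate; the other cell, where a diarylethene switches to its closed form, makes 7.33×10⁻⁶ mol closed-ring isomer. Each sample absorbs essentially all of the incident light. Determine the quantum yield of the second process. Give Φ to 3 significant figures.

Φ = 0.370

Photons absorbed by the actinometer: 6.28×10⁻⁶ / 0.317 = 1.981×10⁻⁵ mol.
Φ(unknown) = 7.33×10⁻⁶ / 1.981×10⁻⁵ = 0.370.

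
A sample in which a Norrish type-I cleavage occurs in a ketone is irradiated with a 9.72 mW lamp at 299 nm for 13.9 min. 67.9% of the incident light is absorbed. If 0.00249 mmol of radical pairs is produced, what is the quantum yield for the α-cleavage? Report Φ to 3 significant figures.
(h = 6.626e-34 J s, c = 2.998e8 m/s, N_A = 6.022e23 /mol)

Φ = 0.181

Product: 0.00249 mmol = 2.49e-6 mol.
Photon energy at 299 nm: hc/λ = (6.626e-34)(2.998e8)/(299e-9) = 6.644e-19 J.
Energy delivered: (9.72 mW)(834 s) = 8.106 J.
Photons incident: 8.106 / 6.644e-19 = 1.220e19, i.e. 1.220e19/6.022e23 = 2.026e-5 mol.
Photons absorbed: 0.679 × 2.026e-5 = 1.376e-5 mol.
Φ = 2.49e-6 mol / 1.376e-5 mol photons = 0.181.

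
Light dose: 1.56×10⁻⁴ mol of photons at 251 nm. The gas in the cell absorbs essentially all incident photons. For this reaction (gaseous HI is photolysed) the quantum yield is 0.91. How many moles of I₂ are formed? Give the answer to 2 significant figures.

Product: Φ × n_abs = 0.91 × 1.56×10⁻⁴ = 1.420×10⁻⁴ mol.

1.4×10⁻⁴ mol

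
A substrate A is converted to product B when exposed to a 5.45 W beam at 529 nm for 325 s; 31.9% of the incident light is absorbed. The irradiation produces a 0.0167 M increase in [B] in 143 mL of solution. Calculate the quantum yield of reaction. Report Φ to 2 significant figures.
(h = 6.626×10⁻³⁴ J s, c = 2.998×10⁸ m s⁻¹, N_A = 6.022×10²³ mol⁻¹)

Φ = 0.96

Product: (0.0167 M)(0.143 L) = 0.002388 mol.
Photon energy at 529 nm: hc/λ = (6.626×10⁻³⁴)(2.998×10⁸)/(529×10⁻⁹) = 3.755×10⁻¹⁹ J.
Energy delivered: (5.45 W)(325 s) = 1771 J.
Photons incident: 1771 / 3.755×10⁻¹⁹ = 4.716×10²¹, i.e. 4.716×10²¹/6.022×10²³ = 0.007831 mol.
Photons absorbed: 0.319 × 0.007831 = 0.002498 mol.
Φ = 0.002388 mol / 0.002498 mol photons = 0.96.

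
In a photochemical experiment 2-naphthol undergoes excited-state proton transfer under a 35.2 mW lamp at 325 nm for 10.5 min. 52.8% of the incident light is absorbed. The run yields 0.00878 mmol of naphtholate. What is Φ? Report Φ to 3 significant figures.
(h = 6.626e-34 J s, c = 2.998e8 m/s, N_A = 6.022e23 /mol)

Product: 0.00878 mmol = 8.78e-6 mol.
Photon energy at 325 nm: hc/λ = (6.626e-34)(2.998e8)/(325e-9) = 6.112e-19 J.
Energy delivered: (35.2 mW)(630 s) = 22.18 J.
Photons incident: 22.18 / 6.112e-19 = 3.629e19, i.e. 3.629e19/6.022e23 = 6.026e-5 mol.
Photons absorbed: 0.528 × 6.026e-5 = 3.182e-5 mol.
Φ = 8.78e-6 mol / 3.182e-5 mol photons = 0.276.

Φ = 0.276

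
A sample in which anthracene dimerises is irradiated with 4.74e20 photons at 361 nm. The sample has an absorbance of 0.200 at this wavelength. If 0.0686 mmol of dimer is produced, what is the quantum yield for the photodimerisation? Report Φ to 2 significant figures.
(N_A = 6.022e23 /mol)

Φ = 0.24

Product: 0.0686 mmol = 6.86e-5 mol.
Moles of photons: 4.74e20 / 6.022e23 = 7.871e-4 mol.
Fraction absorbed: 1 − 10^(−0.200) = 0.3690.
Photons absorbed: 0.3690 × 7.871e-4 = 2.904e-4 mol.
Φ = 6.86e-5 mol / 2.904e-4 mol photons = 0.24.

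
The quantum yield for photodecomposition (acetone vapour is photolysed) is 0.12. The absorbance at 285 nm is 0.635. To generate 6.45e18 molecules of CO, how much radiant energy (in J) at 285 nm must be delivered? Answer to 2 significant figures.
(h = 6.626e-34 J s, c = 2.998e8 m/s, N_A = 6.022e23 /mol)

49 J

Product: 6.45e18 / 6.022e23 = 1.071e-5 mol.
Photons that must be absorbed: 1.071e-5 / 0.12 = 8.925e-5 mol.
Fraction absorbed: 1 − 10^(−0.635) = 0.7683.
Incident photons needed: 8.925e-5 / 0.7683 = 1.162e-4 mol.
Photon energy: hc/λ = 6.970e-19 J; per mole, 4.197e5 J mol⁻¹.
Energy required: 1.162e-4 × 4.197e5 = 49 J.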